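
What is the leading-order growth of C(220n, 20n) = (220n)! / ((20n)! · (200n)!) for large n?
C(220n, 20n) ~ (285311670611/10000000000)^(20n) · sqrt(11/(20π·20n))

Write N = 20n. Apply Stirling to each factorial:
  (11N)! ~ sqrt(2π·11N) · (11N/e)^(11N),
  N! ~ sqrt(2π N) · (N/e)^N,
  (10N)! ~ sqrt(2π·10N) · (10N/e)^(10N).
The exponential factors combine to (11N)^(11N) / (N^N · (10N)^(10N)) = 11^(11N)/10^(10N) = (11^11/10^10)^N = (285311670611/10000000000)^N.
The square-root prefactors combine to sqrt(2π·11N) / (sqrt(2π N)·sqrt(2π·10N)) = sqrt(11 / (2π·10·N)) = sqrt(11/(20π·20n)).
Substituting N = 20n: C(220n, 20n) ~ (285311670611/10000000000)^(20n) · sqrt(11/(20π·20n)).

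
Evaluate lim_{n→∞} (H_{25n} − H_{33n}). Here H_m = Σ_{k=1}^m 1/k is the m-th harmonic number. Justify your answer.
lim = ln(25/33)

Euler-Maclaurin gives H_m = ln m + γ + 1/(2m) + O(1/m^2). The γ and O(1/m) terms cancel in the difference:
  H_{25n} − H_{33n} = ln(25n) − ln(33n) + O(1/n) = ln(25/33) + O(1/n).
Hence the limit is ln(25/33).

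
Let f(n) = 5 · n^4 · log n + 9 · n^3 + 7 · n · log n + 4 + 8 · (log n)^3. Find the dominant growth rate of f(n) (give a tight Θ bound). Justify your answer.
f(n) ∈ Θ(n^4 · log n)

Compare the terms by growth order. For large n, n^a · (log n)^b dominates n^a' · (log n)^b' iff a > a', or (a = a' and b > b'). Ranking the 5 terms shows the dominant one is 5 · n^4 · log n. Hence f(n) ∈ Θ(n^4 · log n).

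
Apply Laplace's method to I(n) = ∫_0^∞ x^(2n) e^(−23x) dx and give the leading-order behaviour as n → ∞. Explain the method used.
I(n) ~ (sqrt(2π·2n) / 23) · (2n/(23e))^(2n)

Write the integrand as exp(2n ln x − 23x) and set f(x) = 2n ln x − 23x. Then f'(x) = 2n/x − 23 = 0 at x* = 2n/23, and f''(x*) = −2n/x*^2 = −23^2/(2n). Laplace's method (interior maximum) gives
  I(n) ~ e^(f(x*)) · sqrt(2π / |f''(x*)|)
        = exp(2n ln(2n/23) − 2n) · sqrt(2π · 2n / 23^2)
        = (2n/23)^(2n) e^(−2n) · sqrt(2π·2n) / 23
        = (sqrt(2π·2n) / 23) · (2n/(23e))^(2n).
This matches Γ(2n+1)/23^(2n+1) with Stirling applied to Γ.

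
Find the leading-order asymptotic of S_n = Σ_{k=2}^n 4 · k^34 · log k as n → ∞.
S_n ~ 4 · n^35 log n / 35 − 4 · n^35 / 1225

By integral comparison, S_n = ∫_1^n 4 · x^34 · log x dx + O(n^34 · log n). For the integral, ∫ x^34 log x dx = n^35 log n / 35 − n^35/1225 (integration by parts). Hence S_n ~ 4 · n^35 log n / 35 − 4 · n^35 / 1225.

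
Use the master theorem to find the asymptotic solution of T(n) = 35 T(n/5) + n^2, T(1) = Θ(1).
T(n) = Θ(n^(log_5 35))

Master theorem: compare f(n) = n^2 to n^(log_5 35) where log_5 35 ≈ 2.209. Since 2 < log_5 35, we have f(n) = O(n^(log_5 35 − ε)) for some ε > 0 — Case 1. Hence T(n) = Θ(n^(log_5 35)).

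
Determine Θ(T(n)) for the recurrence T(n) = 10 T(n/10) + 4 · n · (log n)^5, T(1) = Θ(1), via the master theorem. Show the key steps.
T(n) = Θ(n · (log n)^6)

Here log_10 10 = 1 and f(n) = 4 · n · (log n)^5 = Θ(n^(log_10 10) · (log n)^5). This is the extended Case 2 of the master theorem (f matches the critical exponent up to log factors), giving T(n) = Θ(n^(log_10 10) · (log n)^(5+1)) = Θ(n · (log n)^6).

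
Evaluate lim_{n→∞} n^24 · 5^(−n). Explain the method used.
lim = 0

Exponentials with base > 1 dominate every fixed polynomial: for any fixed c, n^c / 5^n → 0 as n → ∞ (e.g. by the ratio test, or by writing 5^n = e^(n ln 5) and noting e^(n ln 5) / n^c → ∞). Hence n^24 · 5^(−n) = n^24 / 5^n → 0.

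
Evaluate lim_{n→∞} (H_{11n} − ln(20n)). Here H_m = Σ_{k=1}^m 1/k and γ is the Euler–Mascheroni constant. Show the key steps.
lim = ln(11/20) + γ

By Euler-Maclaurin, H_m = ln m + γ + O(1/m). So
  H_{11n} − ln(20n) = ln(11n) + γ − ln(20n) + O(1/n)
                       = ln(11/20) + γ + O(1/n).
Hence the limit is ln(11/20) + γ.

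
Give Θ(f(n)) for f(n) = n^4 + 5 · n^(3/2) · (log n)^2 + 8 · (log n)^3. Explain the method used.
f(n) ∈ Θ(n^4)

Compare the terms by growth order. For large n, n^a · (log n)^b dominates n^a' · (log n)^b' iff a > a', or (a = a' and b > b'). Ranking the 3 terms shows the dominant one is n^4. Hence f(n) ∈ Θ(n^4).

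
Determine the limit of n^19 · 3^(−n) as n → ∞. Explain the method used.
lim = 0

Exponentials with base > 1 dominate every fixed polynomial: for any fixed c, n^c / 3^n → 0 as n → ∞ (e.g. by the ratio test, or by writing 3^n = e^(n ln 3) and noting e^(n ln 3) / n^c → ∞). Hence n^19 · 3^(−n) = n^19 / 3^n → 0.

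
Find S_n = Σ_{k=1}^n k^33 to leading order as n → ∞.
S_n ~ n^34 / 34

By integral comparison (Euler-Maclaurin), Σ_{k=1}^n k^33 = ∫_0^n x^33 dx + O(n^33) = n^34/34 + O(n^33). (Equivalently, Faulhaber's formula gives the same leading term.)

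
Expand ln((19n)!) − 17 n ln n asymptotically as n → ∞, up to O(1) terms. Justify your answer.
ln((19n)!) − 17 n ln n = 2 n ln n + 19(ln 19 − 1) n + (1/2) ln(2π·19n) + O(1/n)

Stirling: ln((19n)!) = 19n ln(19n) − 19n + (1/2) ln(2π·19n) + O(1/n).
Expand 19n ln(19n) = 19n (ln n + ln 19) = 19n ln n + 19n ln 19.
Subtract 17n ln n: leading term is (19 − 17) n ln n = 2 n ln n. The next term is 19n ln 19 − 19n = 19(ln 19 − 1) n. Then the (1/2) ln(2π·19n) correction.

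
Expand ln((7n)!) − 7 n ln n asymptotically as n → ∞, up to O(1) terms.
ln((7n)!) − 7 n ln n = 7(ln 7 − 1) n + (1/2) ln(2π·7n) + O(1/n)

Stirling: ln((7n)!) = 7n ln(7n) − 7n + (1/2) ln(2π·7n) + O(1/n).
Since 7n ln(7n) = 7n ln n + 7n ln 7, subtracting 7n ln n cancels the n ln n term exactly. What remains is 7(ln 7 − 1) n + (1/2) ln(2π·7n) + O(1/n).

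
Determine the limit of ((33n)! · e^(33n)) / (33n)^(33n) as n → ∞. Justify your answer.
lim = ∞

Stirling: (33n)! ~ sqrt(2π·33n) · (33n/e)^(33n). Hence
  (33n)! · e^(33n) / (33n)^(33n) ~ sqrt(2π·33n) = sqrt(2π·33) · sqrt(n) → ∞.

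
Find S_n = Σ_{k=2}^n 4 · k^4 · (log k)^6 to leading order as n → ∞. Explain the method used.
S_n ~ 4 · n^5 · (log n)^6 / 5

By integral comparison, S_n = ∫_1^n 4 · x^4 · (log x)^6 dx + O(n^4 · (log n)^6). For the integral, the leading term of ∫_1^n x^4 (log x)^6 dx is n^5/5 · (log n)^6 (by repeated integration by parts; each step lowers the log-exponent and produces a relatively O(1/log n) correction). Hence S_n ~ 4 · n^5 · (log n)^6 / 5.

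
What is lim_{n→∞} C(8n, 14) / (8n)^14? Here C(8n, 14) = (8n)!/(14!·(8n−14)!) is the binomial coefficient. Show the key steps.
lim = 1/14! = 1/87178291200

With N = 8n → ∞: C(N, 14) / N^14 = [N(N−1)…(N−13)] / (14! · N^14) = (1/14!) · 1 · (1 − 1/(8n)) · … · (1 − 13/(8n)). Each factor → 1 as N → ∞, so the limit is 1/14! = 1/87178291200.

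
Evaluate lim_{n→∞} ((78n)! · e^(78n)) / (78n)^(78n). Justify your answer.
lim = ∞

Stirling: (78n)! ~ sqrt(2π·78n) · (78n/e)^(78n). Hence
  (78n)! · e^(78n) / (78n)^(78n) ~ sqrt(2π·78n) = sqrt(2π·78) · sqrt(n) → ∞.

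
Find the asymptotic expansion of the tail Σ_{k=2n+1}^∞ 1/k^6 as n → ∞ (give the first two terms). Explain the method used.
Σ_{k>2n} 1/k^6 = 1/(5 · (2n)^5) − 1/(2 · (2n)^6) + O(1/(2n)^7)

Compare to the integral: ∫_{2n}^∞ x^(−6) dx = [−x^(−5)/5]_{2n}^∞ = 1/((6−1)·(2n)^5). The Euler-Maclaurin correction adds −f(2n)/2 = −1/(2·(2n)^6). Euler-Maclaurin then gives
  Σ_{k>2n} 1/k^6 = ∫_{2n}^∞ dx/x^6 − 1/(2·(2n)^6) + O(1/(2n)^7).
(Equivalently this is ζ(6) − Σ_{k≤2n} 1/k^6.)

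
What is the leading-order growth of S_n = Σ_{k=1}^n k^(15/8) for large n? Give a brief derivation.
S_n ~ (8/23) · n^(23/8)

Integral comparison: Σ_{k=1}^n k^(15/8) = ∫_0^n x^(15/8) dx + O(n^(15/8)). The integral is n^(1 + 15/8) / (1 + 15/8) = n^((15+8)/8) / ((15+8)/8) = (8/23) · n^(23/8).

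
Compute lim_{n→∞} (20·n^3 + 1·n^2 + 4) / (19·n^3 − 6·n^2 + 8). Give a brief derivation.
lim = 20/19

For large n the leading n^3 terms dominate both numerator and denominator. Dividing top and bottom by n^3, every other term tends to 0, leaving 20/19.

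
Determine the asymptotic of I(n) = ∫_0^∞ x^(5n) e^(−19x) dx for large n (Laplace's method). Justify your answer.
I(n) ~ (sqrt(2π·5n) / 19) · (5n/(19e))^(5n)

Write the integrand as exp(5n ln x − 19x) and set f(x) = 5n ln x − 19x. Then f'(x) = 5n/x − 19 = 0 at x* = 5n/19, and f''(x*) = −5n/x*^2 = −19^2/(5n). Laplace's method (interior maximum) gives
  I(n) ~ e^(f(x*)) · sqrt(2π / |f''(x*)|)
        = exp(5n ln(5n/19) − 5n) · sqrt(2π · 5n / 19^2)
        = (5n/19)^(5n) e^(−5n) · sqrt(2π·5n) / 19
        = (sqrt(2π·5n) / 19) · (5n/(19e))^(5n).
This matches Γ(5n+1)/19^(5n+1) with Stirling applied to Γ.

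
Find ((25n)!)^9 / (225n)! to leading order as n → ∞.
((25n)!)^9/(225n)! ~ ((2π·25n)^(8/2) / 3) · 9^(−9·25n)  →  0

Write N = 25n. Stirling: N! ~ sqrt(2π N)(N/e)^N and (9N)! ~ sqrt(2π·9N)·(9N/e)^(9N).
  (N!)^9/(9N)! ~ (2π N)^(9/2) (N/e)^(9N) / [sqrt(2π·9N) (9N/e)^(9N)]
     = (2π N)^(9/2) / sqrt(2π·9N) · (N/(9N))^(9N)
     = (2π N)^((9−1)/2) / 3 · 9^(−9N).
Since 9^9 > 1, the factor 9^(−9N) decays exponentially, so the ratio → 0. Substituting N = 25n gives the stated form.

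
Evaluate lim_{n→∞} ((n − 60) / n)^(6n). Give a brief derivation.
lim = e^(−360)

Rewrite as (1 − 60/n)^(6n). By the standard limit (1 + x/n)^n → e^x, we have (1 − 60/n)^n → e^(−60), and raising to the 6th power gives e^(−360).
More precisely, ln[(1 − 60/n)^(6n)] = 6n · ln(1 − 60/n) = 6n · (-60/n + O(1/n^2)) = -360 + O(1/n) → -360.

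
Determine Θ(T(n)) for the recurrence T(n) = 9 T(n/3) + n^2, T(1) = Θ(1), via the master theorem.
T(n) = Θ(n^2 log n)

log_3 9 = 2, and f(n) = n^2 = Θ(n^(log_3 9)). This is Case 2 of the master theorem: T(n) = Θ(f(n) · log n) = Θ(n^2 log n).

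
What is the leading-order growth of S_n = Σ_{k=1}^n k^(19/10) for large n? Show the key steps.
S_n ~ (10/29) · n^(29/10)

Integral comparison: Σ_{k=1}^n k^(19/10) = ∫_0^n x^(19/10) dx + O(n^(19/10)). The integral is n^(1 + 19/10) / (1 + 19/10) = n^((19+10)/10) / ((19+10)/10) = (10/29) · n^(29/10).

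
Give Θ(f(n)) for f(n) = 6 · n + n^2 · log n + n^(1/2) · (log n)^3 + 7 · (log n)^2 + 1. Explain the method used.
f(n) ∈ Θ(n^2 · log n)

Compare the terms by growth order. For large n, n^a · (log n)^b dominates n^a' · (log n)^b' iff a > a', or (a = a' and b > b'). Ranking the 5 terms shows the dominant one is n^2 · log n. Hence f(n) ∈ Θ(n^2 · log n).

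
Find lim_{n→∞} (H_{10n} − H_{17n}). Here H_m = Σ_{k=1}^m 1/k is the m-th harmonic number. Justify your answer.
lim = ln(10/17)

Euler-Maclaurin gives H_m = ln m + γ + 1/(2m) + O(1/m^2). The γ and O(1/m) terms cancel in the difference:
  H_{10n} − H_{17n} = ln(10n) − ln(17n) + O(1/n) = ln(10/17) + O(1/n).
Hence the limit is ln(10/17).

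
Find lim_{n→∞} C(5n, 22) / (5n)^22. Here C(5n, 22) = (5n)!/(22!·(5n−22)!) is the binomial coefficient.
lim = 1/22! = 1/1124000727777607680000

With N = 5n → ∞: C(N, 22) / N^22 = [N(N−1)…(N−21)] / (22! · N^22) = (1/22!) · 1 · (1 − 1/(5n)) · … · (1 − 21/(5n)). Each factor → 1 as N → ∞, so the limit is 1/22! = 1/1124000727777607680000.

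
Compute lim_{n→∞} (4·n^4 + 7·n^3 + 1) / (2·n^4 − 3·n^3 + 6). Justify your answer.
lim = 4/2 = 2

For large n the leading n^4 terms dominate both numerator and denominator. Dividing top and bottom by n^4, every other term tends to 0, leaving 4/2 = 2.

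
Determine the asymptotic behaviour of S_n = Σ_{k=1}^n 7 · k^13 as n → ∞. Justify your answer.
S_n ~ n^14 / 2

By integral comparison (Euler-Maclaurin), Σ_{k=1}^n 7 · k^13 = 7 · ∫_0^n x^13 dx + O(n^13) = 7 · n^14/14 = n^14 / 2 + O(n^13). (Equivalently, Faulhaber's formula gives the same leading term.)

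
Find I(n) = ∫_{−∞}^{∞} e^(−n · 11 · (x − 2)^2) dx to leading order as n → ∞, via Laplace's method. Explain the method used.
I(n) = sqrt(π/(11n))

Here φ(x) = 11 · (x − 2)^2 has its unique minimum at x* = 2 with φ(x*) = 0 and φ''(x*) = 22. Laplace's method gives
  I(n) ~ e^(−n φ(x*)) · sqrt(2π / (n · φ''(x*))) = sqrt(2π / (22n)) = sqrt(π/(11n)).
This is exact: substituting u = (x − 2)·sqrt(11n) gives I(n) = (1/sqrt(11n)) ∫_{−∞}^{∞} e^(−u^2) du = sqrt(π/(11n)).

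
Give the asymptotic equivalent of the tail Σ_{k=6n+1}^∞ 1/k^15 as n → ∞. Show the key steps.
Σ_{k>6n} 1/k^15 ~ 1/(14 · (6n)^14)

Compare to the integral: ∫_{6n}^∞ x^(−15) dx = [−x^(−14)/14]_{6n}^∞ = 1/((15−1)·(6n)^14). Euler-Maclaurin then gives
  Σ_{k>6n} 1/k^15 = ∫_{6n}^∞ dx/x^15 − 1/(2·(6n)^15) + O(1/(6n)^16).
(Equivalently this is ζ(15) − Σ_{k≤6n} 1/k^15.)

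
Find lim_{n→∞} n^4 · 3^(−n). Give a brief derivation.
lim = 0

Exponentials with base > 1 dominate every fixed polynomial: for any fixed c, n^c / 3^n → 0 as n → ∞ (e.g. by the ratio test, or by writing 3^n = e^(n ln 3) and noting e^(n ln 3) / n^c → ∞). Hence n^4 · 3^(−n) = n^4 / 3^n → 0.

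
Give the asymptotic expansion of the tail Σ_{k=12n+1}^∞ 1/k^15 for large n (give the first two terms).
Σ_{k>12n} 1/k^15 = 1/(14 · (12n)^14) − 1/(2 · (12n)^15) + O(1/(12n)^16)

Compare to the integral: ∫_{12n}^∞ x^(−15) dx = [−x^(−14)/14]_{12n}^∞ = 1/((15−1)·(12n)^14). The Euler-Maclaurin correction adds −f(12n)/2 = −1/(2·(12n)^15). Euler-Maclaurin then gives
  Σ_{k>12n} 1/k^15 = ∫_{12n}^∞ dx/x^15 − 1/(2·(12n)^15) + O(1/(12n)^16).
(Equivalently this is ζ(15) − Σ_{k≤12n} 1/k^15.)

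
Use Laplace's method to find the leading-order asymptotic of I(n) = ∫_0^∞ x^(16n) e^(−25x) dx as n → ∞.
I(n) ~ (sqrt(2π·16n) / 25) · (16n/(25e))^(16n)

Write the integrand as exp(16n ln x − 25x) and set f(x) = 16n ln x − 25x. Then f'(x) = 16n/x − 25 = 0 at x* = 16n/25, and f''(x*) = −16n/x*^2 = −25^2/(16n). Laplace's method (interior maximum) gives
  I(n) ~ e^(f(x*)) · sqrt(2π / |f''(x*)|)
        = exp(16n ln(16n/25) − 16n) · sqrt(2π · 16n / 25^2)
        = (16n/25)^(16n) e^(−16n) · sqrt(2π·16n) / 25
        = (sqrt(2π·16n) / 25) · (16n/(25e))^(16n).
This matches Γ(16n+1)/25^(16n+1) with Stirling applied to Γ.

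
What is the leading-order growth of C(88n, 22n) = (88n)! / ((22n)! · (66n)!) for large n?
C(88n, 22n) ~ (256/27)^(22n) · sqrt(2/(3π·22n))

Write N = 22n. Apply Stirling to each factorial:
  (4N)! ~ sqrt(2π·4N) · (4N/e)^(4N),
  N! ~ sqrt(2π N) · (N/e)^N,
  (3N)! ~ sqrt(2π·3N) · (3N/e)^(3N).
The exponential factors combine to (4N)^(4N) / (N^N · (3N)^(3N)) = 4^(4N)/3^(3N) = (4^4/3^3)^N = (256/27)^N.
The square-root prefactors combine to sqrt(2π·4N) / (sqrt(2π N)·sqrt(2π·3N)) = sqrt(4 / (2π·3·N)) = sqrt(2/(3π·22n)).
Substituting N = 22n: C(88n, 22n) ~ (256/27)^(22n) · sqrt(2/(3π·22n)).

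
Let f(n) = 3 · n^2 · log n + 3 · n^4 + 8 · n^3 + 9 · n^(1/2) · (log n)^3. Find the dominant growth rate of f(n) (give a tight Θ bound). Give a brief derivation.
f(n) ∈ Θ(n^4)

Compare the terms by growth order. For large n, n^a · (log n)^b dominates n^a' · (log n)^b' iff a > a', or (a = a' and b > b'). Ranking the 4 terms shows the dominant one is 3 · n^4. Hence f(n) ∈ Θ(n^4).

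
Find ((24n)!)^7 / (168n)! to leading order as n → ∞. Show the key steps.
((24n)!)^7/(168n)! ~ ((2π·24n)^(6/2) / sqrt(7)) · 7^(−7·24n)  →  0

Write N = 24n. Stirling: N! ~ sqrt(2π N)(N/e)^N and (7N)! ~ sqrt(2π·7N)·(7N/e)^(7N).
  (N!)^7/(7N)! ~ (2π N)^(7/2) (N/e)^(7N) / [sqrt(2π·7N) (7N/e)^(7N)]
     = (2π N)^(7/2) / sqrt(2π·7N) · (N/(7N))^(7N)
     = (2π N)^((7−1)/2) / sqrt(7) · 7^(−7N).
Since 7^7 > 1, the factor 7^(−7N) decays exponentially, so the ratio → 0. Substituting N = 24n gives the stated form.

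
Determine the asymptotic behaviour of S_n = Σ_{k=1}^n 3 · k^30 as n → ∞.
S_n ~ 3 · n^31 / 31

By integral comparison (Euler-Maclaurin), Σ_{k=1}^n 3 · k^30 = 3 · ∫_0^n x^30 dx + O(n^30) = 3 · n^31/31 + O(n^30). (Equivalently, Faulhaber's formula gives the same leading term.)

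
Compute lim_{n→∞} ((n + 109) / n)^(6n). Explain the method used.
lim = e^654

Rewrite as (1 + 109/n)^(6n). By the standard limit (1 + x/n)^n → e^x, we have (1 + 109/n)^n → e^109, and raising to the 6th power gives e^654.
More precisely, ln[(1 + 109/n)^(6n)] = 6n · ln(1 + 109/n) = 6n · (109/n + O(1/n^2)) = 654 + O(1/n) → 654.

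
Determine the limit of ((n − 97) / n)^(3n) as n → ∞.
lim = e^(−291)

Rewrite as (1 − 97/n)^(3n). By the standard limit (1 + x/n)^n → e^x, we have (1 − 97/n)^n → e^(−97), and raising to the 3rd power gives e^(−291).
More precisely, ln[(1 − 97/n)^(3n)] = 3n · ln(1 − 97/n) = 3n · (-97/n + O(1/n^2)) = -291 + O(1/n) → -291.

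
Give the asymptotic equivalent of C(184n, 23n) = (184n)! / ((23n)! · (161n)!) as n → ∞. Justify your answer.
C(184n, 23n) ~ (16777216/823543)^(23n) · sqrt(4/(7π·23n))

Write N = 23n. Apply Stirling to each factorial:
  (8N)! ~ sqrt(2π·8N) · (8N/e)^(8N),
  N! ~ sqrt(2π N) · (N/e)^N,
  (7N)! ~ sqrt(2π·7N) · (7N/e)^(7N).
The exponential factors combine to (8N)^(8N) / (N^N · (7N)^(7N)) = 8^(8N)/7^(7N) = (8^8/7^7)^N = (16777216/823543)^N.
The square-root prefactors combine to sqrt(2π·8N) / (sqrt(2π N)·sqrt(2π·7N)) = sqrt(8 / (2π·7·N)) = sqrt(4/(7π·23n)).
Substituting N = 23n: C(184n, 23n) ~ (16777216/823543)^(23n) · sqrt(4/(7π·23n)).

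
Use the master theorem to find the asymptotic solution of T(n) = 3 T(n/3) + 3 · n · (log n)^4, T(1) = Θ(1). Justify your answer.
T(n) = Θ(n · (log n)^5)

Here log_3 3 = 1 and f(n) = 3 · n · (log n)^4 = Θ(n^(log_3 3) · (log n)^4). This is the extended Case 2 of the master theorem (f matches the critical exponent up to log factors), giving T(n) = Θ(n^(log_3 3) · (log n)^(4+1)) = Θ(n · (log n)^5).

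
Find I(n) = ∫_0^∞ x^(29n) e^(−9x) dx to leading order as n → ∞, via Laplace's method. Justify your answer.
I(n) ~ (sqrt(2π·29n) / 9) · (29n/(9e))^(29n)

Write the integrand as exp(29n ln x − 9x) and set f(x) = 29n ln x − 9x. Then f'(x) = 29n/x − 9 = 0 at x* = 29n/9, and f''(x*) = −29n/x*^2 = −9^2/(29n). Laplace's method (interior maximum) gives
  I(n) ~ e^(f(x*)) · sqrt(2π / |f''(x*)|)
        = exp(29n ln(29n/9) − 29n) · sqrt(2π · 29n / 9^2)
        = (29n/9)^(29n) e^(−29n) · sqrt(2π·29n) / 9
        = (sqrt(2π·29n) / 9) · (29n/(9e))^(29n).
This matches Γ(29n+1)/9^(29n+1) with Stirling applied to Γ.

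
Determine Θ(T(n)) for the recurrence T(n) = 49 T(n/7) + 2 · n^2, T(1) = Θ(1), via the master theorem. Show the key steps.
T(n) = Θ(n^2 log n)

log_7 49 = 2, and f(n) = 2 · n^2 = Θ(n^(log_7 49)). This is Case 2 of the master theorem: T(n) = Θ(f(n) · log n) = Θ(n^2 log n).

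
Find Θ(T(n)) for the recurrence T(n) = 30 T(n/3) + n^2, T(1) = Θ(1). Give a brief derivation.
T(n) = Θ(n^(log_3 30))

Master theorem: compare f(n) = n^2 to n^(log_3 30) where log_3 30 ≈ 3.096. Since 2 < log_3 30, we have f(n) = O(n^(log_3 30 − ε)) for some ε > 0 — Case 1. Hence T(n) = Θ(n^(log_3 30)).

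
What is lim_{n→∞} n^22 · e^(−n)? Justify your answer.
lim = 0

Exponentials with base > 1 dominate every fixed polynomial: for any fixed c, n^c / e^n → 0 as n → ∞ (e.g. by the ratio test, or since e^n grows faster than any power of n). Hence n^22 · e^(−n) = n^22 / e^n → 0.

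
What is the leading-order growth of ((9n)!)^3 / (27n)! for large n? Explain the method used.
((9n)!)^3/(27n)! ~ ((2π·9n)^(2/2) / sqrt(3)) · 3^(−3·9n)  →  0

Write N = 9n. Stirling: N! ~ sqrt(2π N)(N/e)^N and (3N)! ~ sqrt(2π·3N)·(3N/e)^(3N).
  (N!)^3/(3N)! ~ (2π N)^(3/2) (N/e)^(3N) / [sqrt(2π·3N) (3N/e)^(3N)]
     = (2π N)^(3/2) / sqrt(2π·3N) · (N/(3N))^(3N)
     = (2π N)^((3−1)/2) / sqrt(3) · 3^(−3N).
Since 3^3 > 1, the factor 3^(−3N) decays exponentially, so the ratio → 0. Substituting N = 9n gives the stated form.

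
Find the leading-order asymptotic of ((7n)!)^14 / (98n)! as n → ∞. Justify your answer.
((7n)!)^14/(98n)! ~ ((2π·7n)^(13/2) / sqrt(14)) · 14^(−14·7n)  →  0

Write N = 7n. Stirling: N! ~ sqrt(2π N)(N/e)^N and (14N)! ~ sqrt(2π·14N)·(14N/e)^(14N).
  (N!)^14/(14N)! ~ (2π N)^(14/2) (N/e)^(14N) / [sqrt(2π·14N) (14N/e)^(14N)]
     = (2π N)^(14/2) / sqrt(2π·14N) · (N/(14N))^(14N)
     = (2π N)^((14−1)/2) / sqrt(14) · 14^(−14N).
Since 14^14 > 1, the factor 14^(−14N) decays exponentially, so the ratio → 0. Substituting N = 7n gives the stated form.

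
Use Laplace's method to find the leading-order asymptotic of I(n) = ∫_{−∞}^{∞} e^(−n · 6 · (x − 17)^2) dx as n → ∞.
I(n) = sqrt(π/(6n))

Here φ(x) = 6 · (x − 17)^2 has its unique minimum at x* = 17 with φ(x*) = 0 and φ''(x*) = 12. Laplace's method gives
  I(n) ~ e^(−n φ(x*)) · sqrt(2π / (n · φ''(x*))) = sqrt(2π / (12n)) = sqrt(π/(6n)).
This is exact: substituting u = (x − 17)·sqrt(6n) gives I(n) = (1/sqrt(6n)) ∫_{−∞}^{∞} e^(−u^2) du = sqrt(π/(6n)).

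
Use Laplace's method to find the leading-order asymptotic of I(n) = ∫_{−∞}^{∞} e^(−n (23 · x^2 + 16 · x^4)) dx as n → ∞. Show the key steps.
I(n) ~ sqrt(π/(23n))

φ(x) = 23 · x^2 + 16 · x^4 has its unique global minimum at x* = 0 (since φ'(x) = 46x + 64x^3 = 0 only at x = 0 for real x with both coefficients positive, and φ → ∞ as |x| → ∞). At x* = 0, φ(0) = 0 and φ''(0) = 46. Laplace's method then gives
  I(n) ~ sqrt(2π / (n · φ''(0))) · e^(−n φ(0)) = sqrt(2π / (46n)) = sqrt(π/(23n)).
The 16 · x^4 term contributes only at subleading order (an O(1/n) relative correction).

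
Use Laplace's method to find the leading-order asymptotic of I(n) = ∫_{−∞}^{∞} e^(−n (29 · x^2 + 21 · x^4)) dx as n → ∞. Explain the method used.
I(n) ~ sqrt(π/(29n))

φ(x) = 29 · x^2 + 21 · x^4 has its unique global minimum at x* = 0 (since φ'(x) = 58x + 84x^3 = 0 only at x = 0 for real x with both coefficients positive, and φ → ∞ as |x| → ∞). At x* = 0, φ(0) = 0 and φ''(0) = 58. Laplace's method then gives
  I(n) ~ sqrt(2π / (n · φ''(0))) · e^(−n φ(0)) = sqrt(2π / (58n)) = sqrt(π/(29n)).
The 21 · x^4 term contributes only at subleading order (an O(1/n) relative correction).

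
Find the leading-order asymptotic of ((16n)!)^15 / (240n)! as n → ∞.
((16n)!)^15/(240n)! ~ ((2π·16n)^(14/2) / sqrt(15)) · 15^(−15·16n)  →  0

Write N = 16n. Stirling: N! ~ sqrt(2π N)(N/e)^N and (15N)! ~ sqrt(2π·15N)·(15N/e)^(15N).
  (N!)^15/(15N)! ~ (2π N)^(15/2) (N/e)^(15N) / [sqrt(2π·15N) (15N/e)^(15N)]
     = (2π N)^(15/2) / sqrt(2π·15N) · (N/(15N))^(15N)
     = (2π N)^((15−1)/2) / sqrt(15) · 15^(−15N).
Since 15^15 > 1, the factor 15^(−15N) decays exponentially, so the ratio → 0. Substituting N = 16n gives the stated form.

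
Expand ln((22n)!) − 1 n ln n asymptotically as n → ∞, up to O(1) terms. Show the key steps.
ln((22n)!) − 1 n ln n = 21 n ln n + 22(ln 22 − 1) n + (1/2) ln(2π·22n) + O(1/n)

Stirling: ln((22n)!) = 22n ln(22n) − 22n + (1/2) ln(2π·22n) + O(1/n).
Expand 22n ln(22n) = 22n (ln n + ln 22) = 22n ln n + 22n ln 22.
Subtract 1n ln n: leading term is (22 − 1) n ln n = 21 n ln n. The next term is 22n ln 22 − 22n = 22(ln 22 − 1) n. Then the (1/2) ln(2π·22n) correction.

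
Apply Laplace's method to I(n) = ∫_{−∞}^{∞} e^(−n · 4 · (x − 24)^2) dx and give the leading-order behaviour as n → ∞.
I(n) = sqrt(π/(4n))

Here φ(x) = 4 · (x − 24)^2 has its unique minimum at x* = 24 with φ(x*) = 0 and φ''(x*) = 8. Laplace's method gives
  I(n) ~ e^(−n φ(x*)) · sqrt(2π / (n · φ''(x*))) = sqrt(2π / (8n)) = sqrt(π/(4n)).
This is exact: substituting u = (x − 24)·sqrt(4n) gives I(n) = (1/sqrt(4n)) ∫_{−∞}^{∞} e^(−u^2) du = sqrt(π/(4n)).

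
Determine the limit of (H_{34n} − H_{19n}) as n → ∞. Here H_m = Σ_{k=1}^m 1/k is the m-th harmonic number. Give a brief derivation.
lim = ln(34/19)

Euler-Maclaurin gives H_m = ln m + γ + 1/(2m) + O(1/m^2). The γ and O(1/m) terms cancel in the difference:
  H_{34n} − H_{19n} = ln(34n) − ln(19n) + O(1/n) = ln(34/19) + O(1/n).
Hence the limit is ln(34/19).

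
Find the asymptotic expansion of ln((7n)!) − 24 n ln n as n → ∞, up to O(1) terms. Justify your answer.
ln((7n)!) − 24 n ln n = −17 n ln n + 7(ln 7 − 1) n + (1/2) ln(2π·7n) + O(1/n)

Stirling: ln((7n)!) = 7n ln(7n) − 7n + (1/2) ln(2π·7n) + O(1/n).
Expand 7n ln(7n) = 7n (ln n + ln 7) = 7n ln n + 7n ln 7.
Subtract 24n ln n: leading term is (7 − 24) n ln n = −17 n ln n. The next term is 7n ln 7 − 7n = 7(ln 7 − 1) n. Then the (1/2) ln(2π·7n) correction.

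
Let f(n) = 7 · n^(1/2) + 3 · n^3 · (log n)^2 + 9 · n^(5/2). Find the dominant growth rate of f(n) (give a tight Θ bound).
f(n) ∈ Θ(n^3 · (log n)^2)

Compare the terms by growth order. For large n, n^a · (log n)^b dominates n^a' · (log n)^b' iff a > a', or (a = a' and b > b'). Ranking the 3 terms shows the dominant one is 3 · n^3 · (log n)^2. Hence f(n) ∈ Θ(n^3 · (log n)^2).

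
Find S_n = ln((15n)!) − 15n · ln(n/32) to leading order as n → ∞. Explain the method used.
S_n ~ 15n · (ln 480 − 1) + O(ln n)

Stirling: ln((15n)!) = 15n ln(15n) − 15n + O(ln n).
  S_n = 15n ln(15n) − 15n − 15n ln(n/32) + O(ln n)
      = 15n ln(15n) − 15n ln n + 15n ln 32 − 15n + O(ln n)
      = 15n ln 15 + 15n ln 32 − 15n + O(ln n)
      = 15n (ln 480 − 1) + O(ln n).
Numerically ln(480) − 1 ≈ 5.1738.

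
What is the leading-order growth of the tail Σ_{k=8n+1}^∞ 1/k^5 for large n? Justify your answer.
Σ_{k>8n} 1/k^5 ~ 1/(4 · (8n)^4)

Compare to the integral: ∫_{8n}^∞ x^(−5) dx = [−x^(−4)/4]_{8n}^∞ = 1/((5−1)·(8n)^4). Euler-Maclaurin then gives
  Σ_{k>8n} 1/k^5 = ∫_{8n}^∞ dx/x^5 − 1/(2·(8n)^5) + O(1/(8n)^6).
(Equivalently this is ζ(5) − Σ_{k≤8n} 1/k^5.)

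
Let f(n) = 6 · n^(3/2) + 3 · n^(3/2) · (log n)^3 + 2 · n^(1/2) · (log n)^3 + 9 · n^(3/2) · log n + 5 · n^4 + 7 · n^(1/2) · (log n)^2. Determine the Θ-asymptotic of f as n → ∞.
f(n) ∈ Θ(n^4)

Compare the terms by growth order. For large n, n^a · (log n)^b dominates n^a' · (log n)^b' iff a > a', or (a = a' and b > b'). Ranking the 6 terms shows the dominant one is 5 · n^4. Hence f(n) ∈ Θ(n^4).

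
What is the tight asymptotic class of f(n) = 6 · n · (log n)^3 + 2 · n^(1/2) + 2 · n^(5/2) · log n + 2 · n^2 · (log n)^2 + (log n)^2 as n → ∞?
f(n) ∈ Θ(n^(5/2) · log n)

Compare the terms by growth order. For large n, n^a · (log n)^b dominates n^a' · (log n)^b' iff a > a', or (a = a' and b > b'). Ranking the 5 terms shows the dominant one is 2 · n^(5/2) · log n. Hence f(n) ∈ Θ(n^(5/2) · log n).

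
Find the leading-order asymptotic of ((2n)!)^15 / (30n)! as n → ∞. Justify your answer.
((2n)!)^15/(30n)! ~ ((2π·2n)^(14/2) / sqrt(15)) · 15^(−15·2n)  →  0

Write N = 2n. Stirling: N! ~ sqrt(2π N)(N/e)^N and (15N)! ~ sqrt(2π·15N)·(15N/e)^(15N).
  (N!)^15/(15N)! ~ (2π N)^(15/2) (N/e)^(15N) / [sqrt(2π·15N) (15N/e)^(15N)]
     = (2π N)^(15/2) / sqrt(2π·15N) · (N/(15N))^(15N)
     = (2π N)^((15−1)/2) / sqrt(15) · 15^(−15N).
Since 15^15 > 1, the factor 15^(−15N) decays exponentially, so the ratio → 0. Substituting N = 2n gives the stated form.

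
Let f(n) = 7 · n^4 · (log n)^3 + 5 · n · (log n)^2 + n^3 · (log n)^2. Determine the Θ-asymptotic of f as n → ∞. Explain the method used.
f(n) ∈ Θ(n^4 · (log n)^3)

Compare the terms by growth order. For large n, n^a · (log n)^b dominates n^a' · (log n)^b' iff a > a', or (a = a' and b > b'). Ranking the 3 terms shows the dominant one is 7 · n^4 · (log n)^3. Hence f(n) ∈ Θ(n^4 · (log n)^3).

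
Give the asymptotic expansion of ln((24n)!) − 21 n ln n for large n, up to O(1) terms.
ln((24n)!) − 21 n ln n = 3 n ln n + 24(ln 24 − 1) n + (1/2) ln(2π·24n) + O(1/n)

Stirling: ln((24n)!) = 24n ln(24n) − 24n + (1/2) ln(2π·24n) + O(1/n).
Expand 24n ln(24n) = 24n (ln n + ln 24) = 24n ln n + 24n ln 24.
Subtract 21n ln n: leading term is (24 − 21) n ln n = 3 n ln n. The next term is 24n ln 24 − 24n = 24(ln 24 − 1) n. Then the (1/2) ln(2π·24n) correction.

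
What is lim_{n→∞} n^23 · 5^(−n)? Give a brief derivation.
lim = 0

Exponentials with base > 1 dominate every fixed polynomial: for any fixed c, n^c / 5^n → 0 as n → ∞ (e.g. by the ratio test, or by writing 5^n = e^(n ln 5) and noting e^(n ln 5) / n^c → ∞). Hence n^23 · 5^(−n) = n^23 / 5^n → 0.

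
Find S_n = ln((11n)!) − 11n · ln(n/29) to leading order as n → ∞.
S_n ~ 11n · (ln 319 − 1) + O(ln n)

Stirling: ln((11n)!) = 11n ln(11n) − 11n + O(ln n).
  S_n = 11n ln(11n) − 11n − 11n ln(n/29) + O(ln n)
      = 11n ln(11n) − 11n ln n + 11n ln 29 − 11n + O(ln n)
      = 11n ln 11 + 11n ln 29 − 11n + O(ln n)
      = 11n (ln 319 − 1) + O(ln n).
Numerically ln(319) − 1 ≈ 4.7652.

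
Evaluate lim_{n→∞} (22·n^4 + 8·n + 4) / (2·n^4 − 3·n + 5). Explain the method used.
lim = 22/2 = 11

For large n the leading n^4 terms dominate both numerator and denominator. Dividing top and bottom by n^4, every other term tends to 0, leaving 22/2 = 11.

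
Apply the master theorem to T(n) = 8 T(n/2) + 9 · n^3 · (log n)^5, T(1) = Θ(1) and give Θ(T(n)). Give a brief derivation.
T(n) = Θ(n^3 · (log n)^6)

Here log_2 8 = 3 and f(n) = 9 · n^3 · (log n)^5 = Θ(n^(log_2 8) · (log n)^5). This is the extended Case 2 of the master theorem (f matches the critical exponent up to log factors), giving T(n) = Θ(n^(log_2 8) · (log n)^(5+1)) = Θ(n^3 · (log n)^6).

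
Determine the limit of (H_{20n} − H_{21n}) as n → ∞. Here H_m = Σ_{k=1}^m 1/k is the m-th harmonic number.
lim = ln(20/21)

Euler-Maclaurin gives H_m = ln m + γ + 1/(2m) + O(1/m^2). The γ and O(1/m) terms cancel in the difference:
  H_{20n} − H_{21n} = ln(20n) − ln(21n) + O(1/n) = ln(20/21) + O(1/n).
Hence the limit is ln(20/21).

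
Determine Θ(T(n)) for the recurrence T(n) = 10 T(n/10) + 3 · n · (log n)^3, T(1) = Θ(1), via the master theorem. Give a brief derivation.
T(n) = Θ(n · (log n)^4)

Here log_10 10 = 1 and f(n) = 3 · n · (log n)^3 = Θ(n^(log_10 10) · (log n)^3). This is the extended Case 2 of the master theorem (f matches the critical exponent up to log factors), giving T(n) = Θ(n^(log_10 10) · (log n)^(3+1)) = Θ(n · (log n)^4).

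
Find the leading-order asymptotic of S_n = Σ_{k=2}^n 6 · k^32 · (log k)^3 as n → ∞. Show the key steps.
S_n ~ 2 · n^33 · (log n)^3 / 11

By integral comparison, S_n = ∫_1^n 6 · x^32 · (log x)^3 dx + O(n^32 · (log n)^3). For the integral, the leading term of ∫_1^n x^32 (log x)^3 dx is n^33/33 · (log n)^3 (by repeated integration by parts; each step lowers the log-exponent and produces a relatively O(1/log n) correction). Hence S_n ~ 2 · n^33 · (log n)^3 / 11.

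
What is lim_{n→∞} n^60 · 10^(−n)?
lim = 0

Exponentials with base > 1 dominate every fixed polynomial: for any fixed c, n^c / 10^n → 0 as n → ∞ (e.g. by the ratio test, or by writing 10^n = e^(n ln 10) and noting e^(n ln 10) / n^c → ∞). Hence n^60 · 10^(−n) = n^60 / 10^n → 0.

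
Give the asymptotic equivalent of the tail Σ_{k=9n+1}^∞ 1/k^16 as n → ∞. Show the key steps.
Σ_{k>9n} 1/k^16 ~ 1/(15 · (9n)^15)

Compare to the integral: ∫_{9n}^∞ x^(−16) dx = [−x^(−15)/15]_{9n}^∞ = 1/((16−1)·(9n)^15). Euler-Maclaurin then gives
  Σ_{k>9n} 1/k^16 = ∫_{9n}^∞ dx/x^16 − 1/(2·(9n)^16) + O(1/(9n)^17).
(Equivalently this is ζ(16) − Σ_{k≤9n} 1/k^16.)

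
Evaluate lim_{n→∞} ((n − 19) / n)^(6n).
lim = e^(−114)

Rewrite as (1 − 19/n)^(6n). By the standard limit (1 + x/n)^n → e^x, we have (1 − 19/n)^n → e^(−19), and raising to the 6th power gives e^(−114).
More precisely, ln[(1 − 19/n)^(6n)] = 6n · ln(1 − 19/n) = 6n · (-19/n + O(1/n^2)) = -114 + O(1/n) → -114.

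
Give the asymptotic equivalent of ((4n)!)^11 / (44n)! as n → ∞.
((4n)!)^11/(44n)! ~ ((2π·4n)^(10/2) / sqrt(11)) · 11^(−11·4n)  →  0

Write N = 4n. Stirling: N! ~ sqrt(2π N)(N/e)^N and (11N)! ~ sqrt(2π·11N)·(11N/e)^(11N).
  (N!)^11/(11N)! ~ (2π N)^(11/2) (N/e)^(11N) / [sqrt(2π·11N) (11N/e)^(11N)]
     = (2π N)^(11/2) / sqrt(2π·11N) · (N/(11N))^(11N)
     = (2π N)^((11−1)/2) / sqrt(11) · 11^(−11N).
Since 11^11 > 1, the factor 11^(−11N) decays exponentially, so the ratio → 0. Substituting N = 4n gives the stated form.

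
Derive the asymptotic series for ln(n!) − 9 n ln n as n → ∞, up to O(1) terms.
ln(n!) − 9 n ln n = −8 n ln n − n + (1/2) ln(2π n) + O(1/n)

Stirling: ln((n)!) = n ln(n) − n + (1/2) ln(2π·n) + O(1/n).
Here n ln(n) = n ln n.
Subtract 9n ln n: leading term is (1 − 9) n ln n = −8 n ln n. The next term is −n. Then the (1/2) ln(2π·n) correction.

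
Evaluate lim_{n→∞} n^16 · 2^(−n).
lim = 0

Exponentials with base > 1 dominate every fixed polynomial: for any fixed c, n^c / 2^n → 0 as n → ∞ (e.g. by the ratio test, or by writing 2^n = e^(n ln 2) and noting e^(n ln 2) / n^c → ∞). Hence n^16 · 2^(−n) = n^16 / 2^n → 0.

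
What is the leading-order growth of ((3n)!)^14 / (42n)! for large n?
((3n)!)^14/(42n)! ~ ((2π·3n)^(13/2) / sqrt(14)) · 14^(−14·3n)  →  0

Write N = 3n. Stirling: N! ~ sqrt(2π N)(N/e)^N and (14N)! ~ sqrt(2π·14N)·(14N/e)^(14N).
  (N!)^14/(14N)! ~ (2π N)^(14/2) (N/e)^(14N) / [sqrt(2π·14N) (14N/e)^(14N)]
     = (2π N)^(14/2) / sqrt(2π·14N) · (N/(14N))^(14N)
     = (2π N)^((14−1)/2) / sqrt(14) · 14^(−14N).
Since 14^14 > 1, the factor 14^(−14N) decays exponentially, so the ratio → 0. Substituting N = 3n gives the stated form.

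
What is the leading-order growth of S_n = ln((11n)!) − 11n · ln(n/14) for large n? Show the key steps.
S_n ~ 11n · (ln 154 − 1) + O(ln n)

Stirling: ln((11n)!) = 11n ln(11n) − 11n + O(ln n).
  S_n = 11n ln(11n) − 11n − 11n ln(n/14) + O(ln n)
      = 11n ln(11n) − 11n ln n + 11n ln 14 − 11n + O(ln n)
      = 11n ln 11 + 11n ln 14 − 11n + O(ln n)
      = 11n (ln 154 − 1) + O(ln n).
Numerically ln(154) − 1 ≈ 4.0370.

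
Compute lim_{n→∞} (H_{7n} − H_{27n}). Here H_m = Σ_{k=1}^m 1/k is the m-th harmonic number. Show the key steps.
lim = ln(7/27)

Euler-Maclaurin gives H_m = ln m + γ + 1/(2m) + O(1/m^2). The γ and O(1/m) terms cancel in the difference:
  H_{7n} − H_{27n} = ln(7n) − ln(27n) + O(1/n) = ln(7/27) + O(1/n).
Hence the limit is ln(7/27).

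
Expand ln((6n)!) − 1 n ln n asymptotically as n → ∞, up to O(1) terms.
ln((6n)!) − 1 n ln n = 5 n ln n + 6(ln 6 − 1) n + (1/2) ln(2π·6n) + O(1/n)

Stirling: ln((6n)!) = 6n ln(6n) − 6n + (1/2) ln(2π·6n) + O(1/n).
Expand 6n ln(6n) = 6n (ln n + ln 6) = 6n ln n + 6n ln 6.
Subtract 1n ln n: leading term is (6 − 1) n ln n = 5 n ln n. The next term is 6n ln 6 − 6n = 6(ln 6 − 1) n. Then the (1/2) ln(2π·6n) correction.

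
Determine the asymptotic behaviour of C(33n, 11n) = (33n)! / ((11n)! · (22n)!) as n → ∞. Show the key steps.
C(33n, 11n) ~ (27/4)^(11n) · sqrt(3/(4π·11n))

Write N = 11n. Apply Stirling to each factorial:
  (3N)! ~ sqrt(2π·3N) · (3N/e)^(3N),
  N! ~ sqrt(2π N) · (N/e)^N,
  (2N)! ~ sqrt(2π·2N) · (2N/e)^(2N).
The exponential factors combine to (3N)^(3N) / (N^N · (2N)^(2N)) = 3^(3N)/2^(2N) = (3^3/2^2)^N = (27/4)^N.
The square-root prefactors combine to sqrt(2π·3N) / (sqrt(2π N)·sqrt(2π·2N)) = sqrt(3 / (2π·2·N)) = sqrt(3/(4π·11n)).
Substituting N = 11n: C(33n, 11n) ~ (27/4)^(11n) · sqrt(3/(4π·11n)).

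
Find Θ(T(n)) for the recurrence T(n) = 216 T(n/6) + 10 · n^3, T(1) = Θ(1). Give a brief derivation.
T(n) = Θ(n^3 log n)

log_6 216 = 3, and f(n) = 10 · n^3 = Θ(n^(log_6 216)). This is Case 2 of the master theorem: T(n) = Θ(f(n) · log n) = Θ(n^3 log n).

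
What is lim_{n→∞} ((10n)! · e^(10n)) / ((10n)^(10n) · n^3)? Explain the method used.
lim = 0

Stirling: (10n)! ~ sqrt(2π·10n) · (10n/e)^(10n). Hence
  (10n)! · e^(10n) / (10n)^(10n) ~ sqrt(2π·10n).
Dividing by n^3: sqrt(2π·10n) / n^3 = sqrt(2π·10) · n^((1−6)/2), so the expression behaves like sqrt(2π·10) · n^((1−6)/2) → 0.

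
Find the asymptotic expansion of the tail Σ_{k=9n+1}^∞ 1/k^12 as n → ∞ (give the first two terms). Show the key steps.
Σ_{k>9n} 1/k^12 = 1/(11 · (9n)^11) − 1/(2 · (9n)^12) + O(1/(9n)^13)

Compare to the integral: ∫_{9n}^∞ x^(−12) dx = [−x^(−11)/11]_{9n}^∞ = 1/((12−1)·(9n)^11). The Euler-Maclaurin correction adds −f(9n)/2 = −1/(2·(9n)^12). Euler-Maclaurin then gives
  Σ_{k>9n} 1/k^12 = ∫_{9n}^∞ dx/x^12 − 1/(2·(9n)^12) + O(1/(9n)^13).
(Equivalently this is ζ(12) − Σ_{k≤9n} 1/k^12.)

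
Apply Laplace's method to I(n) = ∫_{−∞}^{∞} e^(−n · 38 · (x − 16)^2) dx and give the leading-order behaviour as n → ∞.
I(n) = sqrt(π/(38n))

Here φ(x) = 38 · (x − 16)^2 has its unique minimum at x* = 16 with φ(x*) = 0 and φ''(x*) = 76. Laplace's method gives
  I(n) ~ e^(−n φ(x*)) · sqrt(2π / (n · φ''(x*))) = sqrt(2π / (76n)) = sqrt(π/(38n)).
This is exact: substituting u = (x − 16)·sqrt(38n) gives I(n) = (1/sqrt(38n)) ∫_{−∞}^{∞} e^(−u^2) du = sqrt(π/(38n)).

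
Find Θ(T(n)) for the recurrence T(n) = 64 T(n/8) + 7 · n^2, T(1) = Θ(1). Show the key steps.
T(n) = Θ(n^2 log n)

log_8 64 = 2, and f(n) = 7 · n^2 = Θ(n^(log_8 64)). This is Case 2 of the master theorem: T(n) = Θ(f(n) · log n) = Θ(n^2 log n).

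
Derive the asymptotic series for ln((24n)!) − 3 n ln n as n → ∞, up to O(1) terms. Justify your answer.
ln((24n)!) − 3 n ln n = 21 n ln n + 24(ln 24 − 1) n + (1/2) ln(2π·24n) + O(1/n)

Stirling: ln((24n)!) = 24n ln(24n) − 24n + (1/2) ln(2π·24n) + O(1/n).
Expand 24n ln(24n) = 24n (ln n + ln 24) = 24n ln n + 24n ln 24.
Subtract 3n ln n: leading term is (24 − 3) n ln n = 21 n ln n. The next term is 24n ln 24 − 24n = 24(ln 24 − 1) n. Then the (1/2) ln(2π·24n) correction.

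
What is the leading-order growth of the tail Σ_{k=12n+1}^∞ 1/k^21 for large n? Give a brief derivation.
Σ_{k>12n} 1/k^21 ~ 1/(20 · (12n)^20)

Compare to the integral: ∫_{12n}^∞ x^(−21) dx = [−x^(−20)/20]_{12n}^∞ = 1/((21−1)·(12n)^20). Euler-Maclaurin then gives
  Σ_{k>12n} 1/k^21 = ∫_{12n}^∞ dx/x^21 − 1/(2·(12n)^21) + O(1/(12n)^22).
(Equivalently this is ζ(21) − Σ_{k≤12n} 1/k^21.)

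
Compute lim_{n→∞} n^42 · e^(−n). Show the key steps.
lim = 0

Exponentials with base > 1 dominate every fixed polynomial: for any fixed c, n^c / e^n → 0 as n → ∞ (e.g. by the ratio test, or since e^n grows faster than any power of n). Hence n^42 · e^(−n) = n^42 / e^n → 0.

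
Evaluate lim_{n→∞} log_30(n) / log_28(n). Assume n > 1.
lim = ln(28) / ln(30) = log_30(28)

Change of base: log_30(n) = ln n / ln 30 and log_28(n) = ln n / ln 28. The ratio is (ln n / ln 30) · (ln 28 / ln n) = ln 28 / ln 30, a constant independent of n. So the limit is ln 28 / ln 30 = log_30(28).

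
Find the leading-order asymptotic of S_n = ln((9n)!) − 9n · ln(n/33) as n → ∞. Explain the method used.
S_n ~ 9n · (ln 297 − 1) + O(ln n)

Stirling: ln((9n)!) = 9n ln(9n) − 9n + O(ln n).
  S_n = 9n ln(9n) − 9n − 9n ln(n/33) + O(ln n)
      = 9n ln(9n) − 9n ln n + 9n ln 33 − 9n + O(ln n)
      = 9n ln 9 + 9n ln 33 − 9n + O(ln n)
      = 9n (ln 297 − 1) + O(ln n).
Numerically ln(297) − 1 ≈ 4.6937.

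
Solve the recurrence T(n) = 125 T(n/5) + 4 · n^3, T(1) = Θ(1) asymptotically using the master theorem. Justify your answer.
T(n) = Θ(n^3 log n)

log_5 125 = 3, and f(n) = 4 · n^3 = Θ(n^(log_5 125)). This is Case 2 of the master theorem: T(n) = Θ(f(n) · log n) = Θ(n^3 log n).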